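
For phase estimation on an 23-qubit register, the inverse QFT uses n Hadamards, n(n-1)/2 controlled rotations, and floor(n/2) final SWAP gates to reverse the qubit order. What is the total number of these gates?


Hadamard gates: 23
Controlled rotations: n*(n-1)/2 = 23*22/2 = 253
SWAP gates: floor(n/2) = floor(23/2) = 11
Total = 23 + 253 + 11
= 287

287


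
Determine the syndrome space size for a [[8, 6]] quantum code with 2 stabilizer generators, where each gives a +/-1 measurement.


Each stabilizer generator gives a binary (+1 or -1) measurement outcome.
With 2 independent generators:
Total syndromes = 2^2
= 4

4


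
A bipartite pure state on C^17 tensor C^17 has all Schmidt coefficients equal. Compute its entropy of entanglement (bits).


For a maximally entangled state in d x d:
S = log2(d) = log2(17)
= 4.0875

4.0875


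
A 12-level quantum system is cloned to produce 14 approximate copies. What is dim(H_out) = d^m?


Output space = H^(tensor 14) where dim(H) = 12
dim = 12^14
= 144 (after 2 factors)
= 1728 (after 3 factors)
= 20736 (after 4 factors)
= 248832 (after 5 factors)
= 2985984 (after 6 factors)
= 35831808 (after 7 factors)
= 429981696 (after 8 factors)
= 5159780352 (after 9 factors)
= 61917364224 (after 10 factors)
= 743008370688 (after 11 factors)
= 8916100448256 (after 12 factors)
= 106993205379072 (after 13 factors)
= 1283918464548864 (after 14 factors)
= 1283918464548864

1283918464548864


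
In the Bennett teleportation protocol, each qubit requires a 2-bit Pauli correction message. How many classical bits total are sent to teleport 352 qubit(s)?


Quantum teleportation requires 2 classical bits per qubit teleported.
352 qubit(s) -> 2 * 352 = 704 classical bits

704


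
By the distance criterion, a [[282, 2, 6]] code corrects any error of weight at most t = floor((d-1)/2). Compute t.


Code parameters: [[282, 2, 6]], distance d = 6.
Number of correctable errors = floor((d-1)/2)
= floor((6 - 1)/2)
= floor(5/2)
= 2

2


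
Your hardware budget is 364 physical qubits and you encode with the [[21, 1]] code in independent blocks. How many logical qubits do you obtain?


Each code block uses 21 physical qubits for 1 logical qubit(s).
Number of complete blocks = floor(364 / 21) = 17
Logical qubits = 17 * 1
= 17

17


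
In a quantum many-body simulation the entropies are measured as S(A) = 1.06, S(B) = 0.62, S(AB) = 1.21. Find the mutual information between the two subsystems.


I(A:B) = S(A) + S(B) - S(AB)
= 1.06 + 0.62 - 1.21
= 0.4700

0.4700


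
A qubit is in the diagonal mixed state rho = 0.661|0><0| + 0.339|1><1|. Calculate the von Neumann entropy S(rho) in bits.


S = -p*log2(p) - (1-p)*log2(1-p)
p = 0.6610, 1-p = 0.3390
= -0.6610 * log2(0.6610) - 0.3390 * log2(0.3390)
= -(-0.3948) - (-0.5291)
= 0.9239

0.9239


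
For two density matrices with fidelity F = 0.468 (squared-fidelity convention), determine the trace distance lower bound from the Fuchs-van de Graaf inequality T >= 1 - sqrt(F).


Fuchs-van de Graaf (squared-fidelity convention): 1 - sqrt(F) <= T <= sqrt(1 - F).
Lower bound: T >= 1 - sqrt(F)
sqrt(F) = sqrt(0.468) = 0.6841
T >= 1 - 0.6841
T >= 0.3159

0.3159


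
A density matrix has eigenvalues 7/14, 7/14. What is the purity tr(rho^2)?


tr(rho^2) = sum of eigenvalues squared
= (7/14)^2 + (7/14)^2
= (49 + 49) / 196
= 98/196
= 0.5000

0.5000


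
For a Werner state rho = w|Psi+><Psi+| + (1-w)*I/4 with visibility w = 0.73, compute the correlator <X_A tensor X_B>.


|Psi+> = (|01> + |10>)/sqrt(2)
For the pure Bell state, <X_A X_B> = +1 (Bell-state Pauli correlator).
The maximally-mixed part I/4 has tr(I/4 * P tensor P) = 0 for any traceless Pauli P.
So <X_A X_B>_rho = w * (+1) + (1 - w) * 0
= 0.73 * (+1)
= 0.7300

0.7300


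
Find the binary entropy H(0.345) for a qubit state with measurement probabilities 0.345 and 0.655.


S = -p*log2(p) - (1-p)*log2(1-p)
p = 0.3450, 1-p = 0.6550
= -0.3450 * log2(0.3450) - 0.6550 * log2(0.6550)
= -(-0.5297) - (-0.3998)
= 0.9295

0.9295


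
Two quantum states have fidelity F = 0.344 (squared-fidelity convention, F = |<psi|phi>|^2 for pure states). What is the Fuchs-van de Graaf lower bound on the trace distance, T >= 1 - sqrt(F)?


Fuchs-van de Graaf (squared-fidelity convention): 1 - sqrt(F) <= T <= sqrt(1 - F).
Lower bound: T >= 1 - sqrt(F)
sqrt(F) = sqrt(0.344) = 0.5865
T >= 1 - 0.5865
T >= 0.4135

0.4135


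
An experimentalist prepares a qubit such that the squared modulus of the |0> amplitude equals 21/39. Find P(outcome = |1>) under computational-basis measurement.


|alpha|^2 = 21/39 = 0.5385
|beta|^2 = 1 - 21/39 = 18/39 = 0.4615
P(|1>) = |beta|^2 = 0.4615

0.4615


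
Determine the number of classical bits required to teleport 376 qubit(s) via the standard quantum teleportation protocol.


Quantum teleportation requires 2 classical bits per qubit teleported.
376 qubit(s) -> 2 * 376 = 752 classical bits

752


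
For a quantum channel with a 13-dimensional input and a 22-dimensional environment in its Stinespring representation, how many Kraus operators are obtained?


Tracing out the environment in an orthonormal basis {|i>_E} gives Kraus operators K_i = <i|_E U |0>_E.
Number of Kraus operators = dim(H_env) = d_env
= 22

22


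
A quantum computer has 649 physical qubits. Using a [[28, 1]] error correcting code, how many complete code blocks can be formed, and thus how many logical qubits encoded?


Each code block uses 28 physical qubits for 1 logical qubit(s).
Number of complete blocks = floor(649 / 28) = 23
Logical qubits = 23 * 1
= 23

23


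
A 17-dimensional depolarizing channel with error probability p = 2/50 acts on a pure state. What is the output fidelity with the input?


F = (1-p) + p/d
= (1 - 0.0400) + 0.0400/17
= 0.9600 + 0.0024
= 0.9624

0.9624


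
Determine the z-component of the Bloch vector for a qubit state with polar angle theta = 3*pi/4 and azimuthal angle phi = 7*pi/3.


theta = 2.3562, phi = 7.3304
r_z = cos(theta) = -0.7071

-0.7071


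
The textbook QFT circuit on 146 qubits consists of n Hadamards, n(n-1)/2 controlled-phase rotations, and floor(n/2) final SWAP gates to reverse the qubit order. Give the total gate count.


Hadamard gates: 146
Controlled rotations: n*(n-1)/2 = 146*145/2 = 10585
SWAP gates: floor(n/2) = floor(146/2) = 73
Total = 146 + 10585 + 73
= 10804

10804


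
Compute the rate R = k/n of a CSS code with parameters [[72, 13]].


Code rate R = k/n
= 13/72
= 0.1806

0.1806


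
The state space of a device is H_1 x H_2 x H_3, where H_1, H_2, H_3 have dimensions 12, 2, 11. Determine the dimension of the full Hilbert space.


dim(H_1 x H_2 x H_3) = 12 * 2 * 11
= 24 * 11
= 264

264


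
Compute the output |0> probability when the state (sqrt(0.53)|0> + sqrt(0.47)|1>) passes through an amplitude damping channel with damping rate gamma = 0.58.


For amplitude damping with parameter gamma on state sqrt(a)|0> + sqrt(b)|1>:
alpha^2 = 0.53, beta^2 = 0.47
P(|0>) = alpha^2 + gamma * beta^2
= 0.53 + 0.58 * 0.47
= 0.53 + 0.2726
= 0.8026

0.8026


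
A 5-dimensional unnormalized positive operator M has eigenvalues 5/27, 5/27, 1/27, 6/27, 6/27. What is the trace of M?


tr(M) = sum of eigenvalues
= 5/27 + 5/27 + 1/27 + 6/27 + 6/27
= 23/27
= 0.8519

0.8519


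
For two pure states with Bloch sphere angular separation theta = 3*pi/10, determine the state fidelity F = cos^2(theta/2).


For states separated by angle theta on Bloch sphere:
F = cos^2(theta/2)
theta = 3*pi/10 = 0.9425
theta/2 = 0.4712
cos(theta/2) = 0.8910
F = 0.7939

0.7939


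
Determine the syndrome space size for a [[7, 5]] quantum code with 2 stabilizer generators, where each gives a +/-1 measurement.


Each stabilizer generator gives a binary (+1 or -1) measurement outcome.
With 2 independent generators:
Total syndromes = 2^2
= 4

4


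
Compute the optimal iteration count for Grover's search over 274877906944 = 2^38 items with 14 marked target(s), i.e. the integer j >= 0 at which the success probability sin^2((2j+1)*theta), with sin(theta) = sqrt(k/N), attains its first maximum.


After j Grover iterations the success probability is P(j) = sin^2((2j+1)*theta), where sin(theta) = sqrt(k/N).
N = 2^38 = 274877906944, k = 14
sin(theta) = sqrt(k/N) = 7.136645101e-06
theta = arcsin(sqrt(k/N)) = 7.136645101e-06 rad
P(j) reaches its first maximum when (2j+1)*theta is as close as possible to pi/2, i.e. j = round(pi/(4*theta) - 1/2).
pi/(4*theta) - 1/2 = 110050.9531
(For comparison, the common estimate pi/4 * sqrt(N/k) = 110051.4531; the exact maximiser is used here.)
Optimal iterations = 110051

110051


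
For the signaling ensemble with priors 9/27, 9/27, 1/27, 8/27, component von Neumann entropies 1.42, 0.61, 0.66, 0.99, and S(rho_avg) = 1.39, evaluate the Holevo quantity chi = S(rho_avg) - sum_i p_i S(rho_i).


chi = S(rho) - sum_i p_i * S(rho_i)
Weighted entropy = 9/27 * 1.42 + 9/27 * 0.61 + 1/27 * 0.66 + 8/27 * 0.99
= 0.9944
chi = 1.39 - 0.9944
= 0.3956

0.3956


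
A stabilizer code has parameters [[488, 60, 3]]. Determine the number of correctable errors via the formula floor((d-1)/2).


Code parameters: [[488, 60, 3]], distance d = 3.
Number of correctable errors = floor((d-1)/2)
= floor((3 - 1)/2)
= floor(2/2)
= 1

1


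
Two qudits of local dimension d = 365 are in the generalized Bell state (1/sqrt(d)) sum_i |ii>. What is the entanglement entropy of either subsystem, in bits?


For a maximally entangled state in d x d:
S = log2(d) = log2(365)
= 8.5118

8.5118


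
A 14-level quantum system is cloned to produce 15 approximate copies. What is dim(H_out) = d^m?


Output space = H^(tensor 15) where dim(H) = 14
dim = 14^15
= 196 (after 2 factors)
= 2744 (after 3 factors)
= 38416 (after 4 factors)
= 537824 (after 5 factors)
= 7529536 (after 6 factors)
= 105413504 (after 7 factors)
= 1475789056 (after 8 factors)
= 20661046784 (after 9 factors)
= 289254654976 (after 10 factors)
= 4049565169664 (after 11 factors)
= 56693912375296 (after 12 factors)
= 793714773254144 (after 13 factors)
= 11112006825558016 (after 14 factors)
= 155568095557812224 (after 15 factors)
= 155568095557812224

155568095557812224


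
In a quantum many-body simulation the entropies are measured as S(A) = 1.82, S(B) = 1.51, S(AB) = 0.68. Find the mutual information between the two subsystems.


I(A:B) = S(A) + S(B) - S(AB)
= 1.82 + 1.51 - 0.68
= 2.6500

2.6500


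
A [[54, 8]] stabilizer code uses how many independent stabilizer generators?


For an [[n,k]] stabilizer code:
Number of stabilizer generators = n - k
= 54 - 8
= 46

46


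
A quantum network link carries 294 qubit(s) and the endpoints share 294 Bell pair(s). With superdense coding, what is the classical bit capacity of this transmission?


Superdense coding allows 2 classical bits per shared entangled pair.
294 pair(s) -> 2 * 294 = 588 classical bits

588


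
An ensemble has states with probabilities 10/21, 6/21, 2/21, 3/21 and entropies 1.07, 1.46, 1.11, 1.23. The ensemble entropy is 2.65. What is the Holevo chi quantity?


chi = S(rho) - sum_i p_i * S(rho_i)
Weighted entropy = 10/21 * 1.07 + 6/21 * 1.46 + 2/21 * 1.11 + 3/21 * 1.23
= 1.2081
chi = 2.65 - 1.2081
= 1.4419

1.4419


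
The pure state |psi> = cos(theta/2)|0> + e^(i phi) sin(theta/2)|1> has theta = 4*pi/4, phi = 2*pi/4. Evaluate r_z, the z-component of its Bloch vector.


theta = 3.1416, phi = 1.5708
r_z = cos(theta) = -1.0000

-1.0000


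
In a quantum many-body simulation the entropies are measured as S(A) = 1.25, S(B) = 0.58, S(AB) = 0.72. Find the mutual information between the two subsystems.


I(A:B) = S(A) + S(B) - S(AB)
= 1.25 + 0.58 - 0.72
= 1.1100

1.1100


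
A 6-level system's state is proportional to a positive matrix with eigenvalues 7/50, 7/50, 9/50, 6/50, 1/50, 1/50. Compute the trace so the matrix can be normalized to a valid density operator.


tr(M) = sum of eigenvalues
= 7/50 + 7/50 + 9/50 + 6/50 + 1/50 + 1/50
= 31/50
= 0.6200

0.6200


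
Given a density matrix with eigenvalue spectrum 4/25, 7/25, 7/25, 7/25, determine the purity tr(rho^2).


tr(rho^2) = sum of eigenvalues squared
= (4/25)^2 + (7/25)^2 + (7/25)^2 + (7/25)^2
= (16 + 49 + 49 + 49) / 625
= 163/625
= 0.2608

0.2608


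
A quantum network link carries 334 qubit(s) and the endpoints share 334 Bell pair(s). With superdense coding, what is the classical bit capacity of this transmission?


Superdense coding allows 2 classical bits per shared entangled pair.
334 pair(s) -> 2 * 334 = 668 classical bits

668


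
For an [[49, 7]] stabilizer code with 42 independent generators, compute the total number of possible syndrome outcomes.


Each stabilizer generator gives a binary (+1 or -1) measurement outcome.
With 42 independent generators:
Total syndromes = 2^42
= 4398046511104

4398046511104


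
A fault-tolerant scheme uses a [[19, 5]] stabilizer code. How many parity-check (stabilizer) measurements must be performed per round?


For an [[n,k]] stabilizer code:
Number of stabilizer generators = n - k
= 19 - 5
= 14

14


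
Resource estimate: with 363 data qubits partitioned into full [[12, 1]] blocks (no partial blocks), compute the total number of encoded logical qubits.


Each code block uses 12 physical qubits for 1 logical qubit(s).
Number of complete blocks = floor(363 / 12) = 30
Logical qubits = 30 * 1
= 30

30


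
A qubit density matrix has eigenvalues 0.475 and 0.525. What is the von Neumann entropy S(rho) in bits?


S = -p*log2(p) - (1-p)*log2(1-p)
p = 0.4750, 1-p = 0.5250
= -0.4750 * log2(0.4750) - 0.5250 * log2(0.5250)
= -(-0.5102) - (-0.4880)
= 0.9982

0.9982


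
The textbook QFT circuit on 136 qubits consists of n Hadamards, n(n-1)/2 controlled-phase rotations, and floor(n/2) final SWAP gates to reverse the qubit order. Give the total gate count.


Hadamard gates: 136
Controlled rotations: n*(n-1)/2 = 136*135/2 = 9180
SWAP gates: floor(n/2) = floor(136/2) = 68
Total = 136 + 9180 + 68
= 9384

9384


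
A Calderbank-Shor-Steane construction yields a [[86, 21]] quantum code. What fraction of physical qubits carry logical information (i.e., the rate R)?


Code rate R = k/n
= 21/86
= 0.2442

0.2442


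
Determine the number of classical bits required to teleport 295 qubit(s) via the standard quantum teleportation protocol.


Quantum teleportation requires 2 classical bits per qubit teleported.
295 qubit(s) -> 2 * 295 = 590 classical bits

590


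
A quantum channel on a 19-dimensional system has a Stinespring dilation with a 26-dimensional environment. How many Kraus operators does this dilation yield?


Tracing out the environment in an orthonormal basis {|i>_E} gives Kraus operators K_i = <i|_E U |0>_E.
Number of Kraus operators = dim(H_env) = d_env
= 26

26


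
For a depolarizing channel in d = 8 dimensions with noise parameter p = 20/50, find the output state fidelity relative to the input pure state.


F = (1-p) + p/d
= (1 - 0.4000) + 0.4000/8
= 0.6000 + 0.0500
= 0.6500

0.6500


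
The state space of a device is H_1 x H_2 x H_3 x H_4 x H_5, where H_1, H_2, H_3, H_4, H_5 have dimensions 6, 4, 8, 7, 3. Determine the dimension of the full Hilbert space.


dim(H_1 x H_2 x H_3 x H_4 x H_5) = 6 * 4 * 8 * 7 * 3
= 24 * 8 * 7 * 3
= 192 * 7 * 3
= 1344 * 3
= 4032

4032


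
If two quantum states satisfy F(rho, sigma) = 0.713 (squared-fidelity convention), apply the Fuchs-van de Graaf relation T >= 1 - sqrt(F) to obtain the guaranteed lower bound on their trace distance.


Fuchs-van de Graaf (squared-fidelity convention): 1 - sqrt(F) <= T <= sqrt(1 - F).
Lower bound: T >= 1 - sqrt(F)
sqrt(F) = sqrt(0.713) = 0.8444
T >= 1 - 0.8444
T >= 0.1556

0.1556


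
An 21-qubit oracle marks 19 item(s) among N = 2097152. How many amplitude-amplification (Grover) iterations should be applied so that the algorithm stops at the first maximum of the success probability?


After j Grover iterations the success probability is P(j) = sin^2((2j+1)*theta), where sin(theta) = sqrt(k/N).
N = 2^21 = 2097152, k = 19
sin(theta) = sqrt(k/N) = 0.003009967775
theta = arcsin(sqrt(k/N)) = 0.00300997232 rad
P(j) reaches its first maximum when (2j+1)*theta is as close as possible to pi/2, i.e. j = round(pi/(4*theta) - 1/2).
pi/(4*theta) - 1/2 = 260.4320
(For comparison, the common estimate pi/4 * sqrt(N/k) = 260.9324; the exact maximiser is used here.)
Optimal iterations = 260

260


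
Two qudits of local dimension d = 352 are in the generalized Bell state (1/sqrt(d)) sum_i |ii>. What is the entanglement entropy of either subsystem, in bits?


For a maximally entangled state in d x d:
S = log2(d) = log2(352)
= 8.4594

8.4594


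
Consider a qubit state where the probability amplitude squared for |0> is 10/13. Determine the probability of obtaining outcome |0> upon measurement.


|alpha|^2 = 10/13 = 0.7692
|beta|^2 = 1 - 10/13 = 3/13 = 0.2308
P(|0>) = |alpha|^2 = 0.7692

0.7692


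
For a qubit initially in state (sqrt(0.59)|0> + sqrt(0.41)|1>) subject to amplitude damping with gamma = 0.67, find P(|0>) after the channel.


For amplitude damping with parameter gamma on state sqrt(a)|0> + sqrt(b)|1>:
alpha^2 = 0.59, beta^2 = 0.41
P(|0>) = alpha^2 + gamma * beta^2
= 0.59 + 0.67 * 0.41
= 0.59 + 0.2747
= 0.8647

0.8647


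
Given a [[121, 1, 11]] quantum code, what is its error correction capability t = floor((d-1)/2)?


Code parameters: [[121, 1, 11]], distance d = 11.
Number of correctable errors = floor((d-1)/2)
= floor((11 - 1)/2)
= floor(10/2)
= 5

5


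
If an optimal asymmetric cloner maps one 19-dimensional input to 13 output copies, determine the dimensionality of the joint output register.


Output space = H^(tensor 13) where dim(H) = 19
dim = 19^13
= 361 (after 2 factors)
= 6859 (after 3 factors)
= 130321 (after 4 factors)
= 2476099 (after 5 factors)
= 47045881 (after 6 factors)
= 893871739 (after 7 factors)
= 16983563041 (after 8 factors)
= 322687697779 (after 9 factors)
= 6131066257801 (after 10 factors)
= 116490258898219 (after 11 factors)
= 2213314919066161 (after 12 factors)
= 42052983462257059 (after 13 factors)
= 42052983462257059

42052983462257059


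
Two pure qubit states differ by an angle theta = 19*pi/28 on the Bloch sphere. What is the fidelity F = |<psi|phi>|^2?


For states separated by angle theta on Bloch sphere:
F = cos^2(theta/2)
theta = 19*pi/28 = 2.1318
theta/2 = 1.0659
cos(theta/2) = 0.4837
F = 0.2340

0.2340


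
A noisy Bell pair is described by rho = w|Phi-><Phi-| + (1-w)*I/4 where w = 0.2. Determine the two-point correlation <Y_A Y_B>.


|Phi-> = (|00> - |11>)/sqrt(2)
For the pure Bell state, <Y_A Y_B> = +1 (Bell-state Pauli correlator).
The maximally-mixed part I/4 has tr(I/4 * P tensor P) = 0 for any traceless Pauli P.
So <Y_A Y_B>_rho = w * (+1) + (1 - w) * 0
= 0.2 * (+1)
= 0.2000

0.2000


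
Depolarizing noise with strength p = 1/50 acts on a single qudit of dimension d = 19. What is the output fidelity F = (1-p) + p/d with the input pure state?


F = (1-p) + p/d
= (1 - 0.0200) + 0.0200/19
= 0.9800 + 0.0011
= 0.9811

0.9811


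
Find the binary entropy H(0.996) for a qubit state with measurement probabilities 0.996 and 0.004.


S = -p*log2(p) - (1-p)*log2(1-p)
p = 0.9960, 1-p = 0.0040
= -0.9960 * log2(0.9960) - 0.0040 * log2(0.0040)
= -(-0.0058) - (-0.0319)
= 0.0376

0.0376


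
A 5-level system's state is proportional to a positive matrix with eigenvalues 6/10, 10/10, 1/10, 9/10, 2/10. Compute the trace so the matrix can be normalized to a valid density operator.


tr(M) = sum of eigenvalues
= 6/10 + 10/10 + 1/10 + 9/10 + 2/10
= 28/10
= 2.8000

2.8000


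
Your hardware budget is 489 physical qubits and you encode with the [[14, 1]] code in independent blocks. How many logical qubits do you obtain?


Each code block uses 14 physical qubits for 1 logical qubit(s).
Number of complete blocks = floor(489 / 14) = 34
Logical qubits = 34 * 1
= 34

34


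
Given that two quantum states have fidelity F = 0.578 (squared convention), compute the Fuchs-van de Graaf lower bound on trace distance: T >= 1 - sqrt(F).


Fuchs-van de Graaf (squared-fidelity convention): 1 - sqrt(F) <= T <= sqrt(1 - F).
Lower bound: T >= 1 - sqrt(F)
sqrt(F) = sqrt(0.578) = 0.7603
T >= 1 - 0.7603
T >= 0.2397

0.2397


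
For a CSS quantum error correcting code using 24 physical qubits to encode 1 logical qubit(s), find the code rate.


Code rate R = k/n
= 1/24
= 0.0417

0.0417


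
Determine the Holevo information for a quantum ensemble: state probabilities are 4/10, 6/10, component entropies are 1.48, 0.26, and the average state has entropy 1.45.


chi = S(rho) - sum_i p_i * S(rho_i)
Weighted entropy = 4/10 * 1.48 + 6/10 * 0.26
= 0.7480
chi = 1.45 - 0.7480
= 0.7020

0.7020


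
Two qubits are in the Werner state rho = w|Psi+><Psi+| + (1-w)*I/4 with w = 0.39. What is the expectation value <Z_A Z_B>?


|Psi+> = (|01> + |10>)/sqrt(2)
For the pure Bell state, <Z_A Z_B> = -1 (Bell-state Pauli correlator).
The maximally-mixed part I/4 has tr(I/4 * P tensor P) = 0 for any traceless Pauli P.
So <Z_A Z_B>_rho = w * (-1) + (1 - w) * 0
= 0.39 * (-1)
= -0.3900

-0.3900


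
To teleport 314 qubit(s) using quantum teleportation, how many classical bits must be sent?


Quantum teleportation requires 2 classical bits per qubit teleported.
314 qubit(s) -> 2 * 314 = 628 classical bits

628


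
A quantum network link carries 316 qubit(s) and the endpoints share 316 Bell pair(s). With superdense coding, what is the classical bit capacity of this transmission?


Superdense coding allows 2 classical bits per shared entangled pair.
316 pair(s) -> 2 * 316 = 632 classical bits

632


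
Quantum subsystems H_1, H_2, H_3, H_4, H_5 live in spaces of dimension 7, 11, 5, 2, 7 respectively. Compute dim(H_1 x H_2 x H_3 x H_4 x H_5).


dim(H_1 x H_2 x H_3 x H_4 x H_5) = 7 * 11 * 5 * 2 * 7
= 77 * 5 * 2 * 7
= 385 * 2 * 7
= 770 * 7
= 5390

5390


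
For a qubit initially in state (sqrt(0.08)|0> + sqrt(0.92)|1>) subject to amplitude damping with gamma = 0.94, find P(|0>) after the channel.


For amplitude damping with parameter gamma on state sqrt(a)|0> + sqrt(b)|1>:
alpha^2 = 0.08, beta^2 = 0.92
P(|0>) = alpha^2 + gamma * beta^2
= 0.08 + 0.94 * 0.92
= 0.08 + 0.8648
= 0.9448

0.9448


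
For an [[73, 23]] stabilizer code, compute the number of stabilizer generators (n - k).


For an [[n,k]] stabilizer code:
Number of stabilizer generators = n - k
= 73 - 23
= 50

50


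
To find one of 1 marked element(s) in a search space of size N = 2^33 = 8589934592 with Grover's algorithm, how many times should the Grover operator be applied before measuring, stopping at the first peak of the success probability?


After j Grover iterations the success probability is P(j) = sin^2((2j+1)*theta), where sin(theta) = sqrt(k/N).
N = 2^33 = 8589934592, k = 1
sin(theta) = sqrt(k/N) = 1.078959322e-05
theta = arcsin(sqrt(k/N)) = 1.078959322e-05 rad
P(j) reaches its first maximum when (2j+1)*theta is as close as possible to pi/2, i.e. j = round(pi/(4*theta) - 1/2).
pi/(4*theta) - 1/2 = 72791.6941
(For comparison, the common estimate pi/4 * sqrt(N/k) = 72792.1941; the exact maximiser is used here.)
Optimal iterations = 72792

72792


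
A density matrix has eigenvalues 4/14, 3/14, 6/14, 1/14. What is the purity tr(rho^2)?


tr(rho^2) = sum of eigenvalues squared
= (4/14)^2 + (3/14)^2 + (6/14)^2 + (1/14)^2
= (16 + 9 + 36 + 1) / 196
= 62/196
= 0.3163

0.3163


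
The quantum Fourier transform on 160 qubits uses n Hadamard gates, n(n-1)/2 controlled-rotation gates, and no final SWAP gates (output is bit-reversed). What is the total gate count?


Hadamard gates: 160
Controlled rotations: n*(n-1)/2 = 160*159/2 = 12720
SWAP gates: 0 (omitted)
Total = 160 + 12720
= 12880

12880


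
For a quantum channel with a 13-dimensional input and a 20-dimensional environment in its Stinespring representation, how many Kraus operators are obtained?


Tracing out the environment in an orthonormal basis {|i>_E} gives Kraus operators K_i = <i|_E U |0>_E.
Number of Kraus operators = dim(H_env) = d_env
= 20

20


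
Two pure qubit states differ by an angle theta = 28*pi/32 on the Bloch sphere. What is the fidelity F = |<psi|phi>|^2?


For states separated by angle theta on Bloch sphere:
F = cos^2(theta/2)
theta = 28*pi/32 = 2.7489
theta/2 = 1.3744
cos(theta/2) = 0.1951
F = 0.0381

0.0381


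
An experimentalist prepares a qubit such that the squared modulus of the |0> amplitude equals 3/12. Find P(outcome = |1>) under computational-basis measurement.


|alpha|^2 = 3/12 = 0.2500
|beta|^2 = 1 - 3/12 = 9/12 = 0.7500
P(|1>) = |beta|^2 = 0.7500

0.7500


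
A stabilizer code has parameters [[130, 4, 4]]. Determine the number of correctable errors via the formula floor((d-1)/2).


Code parameters: [[130, 4, 4]], distance d = 4.
Number of correctable errors = floor((d-1)/2)
= floor((4 - 1)/2)
= floor(3/2)
= 1

1


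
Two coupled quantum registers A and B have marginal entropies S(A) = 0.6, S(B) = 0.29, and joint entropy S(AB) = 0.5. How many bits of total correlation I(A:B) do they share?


I(A:B) = S(A) + S(B) - S(AB)
= 0.6 + 0.29 - 0.5
= 0.3900

0.3900


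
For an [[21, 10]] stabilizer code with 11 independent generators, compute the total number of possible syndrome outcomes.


Each stabilizer generator gives a binary (+1 or -1) measurement outcome.
With 11 independent generators:
Total syndromes = 2^11
= 2048

2048


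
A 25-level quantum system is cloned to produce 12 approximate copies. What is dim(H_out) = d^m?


Output space = H^(tensor 12) where dim(H) = 25
dim = 25^12
= 625 (after 2 factors)
= 15625 (after 3 factors)
= 390625 (after 4 factors)
= 9765625 (after 5 factors)
= 244140625 (after 6 factors)
= 6103515625 (after 7 factors)
= 152587890625 (after 8 factors)
= 3814697265625 (after 9 factors)
= 95367431640625 (after 10 factors)
= 2384185791015625 (after 11 factors)
= 59604644775390625 (after 12 factors)
= 59604644775390625

59604644775390625


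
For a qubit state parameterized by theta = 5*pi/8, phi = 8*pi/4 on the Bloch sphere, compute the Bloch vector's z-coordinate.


theta = 1.9635, phi = 6.2832
r_z = cos(theta) = -0.3827

-0.3827


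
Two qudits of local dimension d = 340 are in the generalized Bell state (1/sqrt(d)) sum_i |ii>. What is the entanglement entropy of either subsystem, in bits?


For a maximally entangled state in d x d:
S = log2(d) = log2(340)
= 8.4094

8.4094


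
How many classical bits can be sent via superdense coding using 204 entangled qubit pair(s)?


Superdense coding allows 2 classical bits per shared entangled pair.
204 pair(s) -> 2 * 204 = 408 classical bits

408


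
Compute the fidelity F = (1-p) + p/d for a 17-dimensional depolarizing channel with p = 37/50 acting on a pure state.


F = (1-p) + p/d
= (1 - 0.7400) + 0.7400/17
= 0.2600 + 0.0435
= 0.3035

0.3035


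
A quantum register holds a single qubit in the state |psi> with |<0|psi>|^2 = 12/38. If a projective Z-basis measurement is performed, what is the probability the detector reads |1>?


|alpha|^2 = 12/38 = 0.3158
|beta|^2 = 1 - 12/38 = 26/38 = 0.6842
P(|1>) = |beta|^2 = 0.6842

0.6842


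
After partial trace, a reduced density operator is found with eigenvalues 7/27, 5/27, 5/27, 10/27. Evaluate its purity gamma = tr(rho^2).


tr(rho^2) = sum of eigenvalues squared
= (7/27)^2 + (5/27)^2 + (5/27)^2 + (10/27)^2
= (49 + 25 + 25 + 100) / 729
= 199/729
= 0.2730

0.2730


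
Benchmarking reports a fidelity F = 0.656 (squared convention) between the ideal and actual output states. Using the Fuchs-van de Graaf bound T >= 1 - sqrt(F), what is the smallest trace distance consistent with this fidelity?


Fuchs-van de Graaf (squared-fidelity convention): 1 - sqrt(F) <= T <= sqrt(1 - F).
Lower bound: T >= 1 - sqrt(F)
sqrt(F) = sqrt(0.656) = 0.8099
T >= 1 - 0.8099
T >= 0.1901

0.1901


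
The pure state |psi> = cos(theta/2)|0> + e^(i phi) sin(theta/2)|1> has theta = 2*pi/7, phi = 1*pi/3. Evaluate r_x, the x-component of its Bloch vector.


theta = 0.8976, phi = 1.0472
r_x = sin(theta)*cos(phi) = 0.7818 * 0.5000
r_x = 0.3909

0.3909


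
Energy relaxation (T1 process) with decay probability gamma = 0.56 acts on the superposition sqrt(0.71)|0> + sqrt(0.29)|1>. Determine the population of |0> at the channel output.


For amplitude damping with parameter gamma on state sqrt(a)|0> + sqrt(b)|1>:
alpha^2 = 0.71, beta^2 = 0.29
P(|0>) = alpha^2 + gamma * beta^2
= 0.71 + 0.56 * 0.29
= 0.71 + 0.1624
= 0.8724

0.8724


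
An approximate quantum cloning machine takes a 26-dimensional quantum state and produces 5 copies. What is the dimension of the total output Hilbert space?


Output space = H^(tensor 5) where dim(H) = 26
dim = 26^5
= 676 (after 2 factors)
= 17576 (after 3 factors)
= 456976 (after 4 factors)
= 11881376 (after 5 factors)
= 11881376

11881376


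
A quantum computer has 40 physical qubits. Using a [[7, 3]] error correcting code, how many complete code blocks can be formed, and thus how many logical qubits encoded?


Each code block uses 7 physical qubits for 3 logical qubit(s).
Number of complete blocks = floor(40 / 7) = 5
Logical qubits = 5 * 3
= 15

15


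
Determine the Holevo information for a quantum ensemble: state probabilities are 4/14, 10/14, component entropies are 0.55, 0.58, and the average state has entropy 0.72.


chi = S(rho) - sum_i p_i * S(rho_i)
Weighted entropy = 4/14 * 0.55 + 10/14 * 0.58
= 0.5714
chi = 0.72 - 0.5714
= 0.1486

0.1486


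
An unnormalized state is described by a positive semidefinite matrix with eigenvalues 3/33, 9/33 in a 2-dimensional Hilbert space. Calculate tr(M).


tr(M) = sum of eigenvalues
= 3/33 + 9/33
= 12/33
= 0.3636

0.3636


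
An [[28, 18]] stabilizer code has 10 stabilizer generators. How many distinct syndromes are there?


Each stabilizer generator gives a binary (+1 or -1) measurement outcome.
With 10 independent generators:
Total syndromes = 2^10
= 1024

1024


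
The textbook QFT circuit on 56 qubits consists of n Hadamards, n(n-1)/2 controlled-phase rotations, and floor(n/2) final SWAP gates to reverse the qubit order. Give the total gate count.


Hadamard gates: 56
Controlled rotations: n*(n-1)/2 = 56*55/2 = 1540
SWAP gates: floor(n/2) = floor(56/2) = 28
Total = 56 + 1540 + 28
= 1624

1624


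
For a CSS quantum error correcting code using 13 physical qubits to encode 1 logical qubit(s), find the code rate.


Code rate R = k/n
= 1/13
= 0.0769

0.0769


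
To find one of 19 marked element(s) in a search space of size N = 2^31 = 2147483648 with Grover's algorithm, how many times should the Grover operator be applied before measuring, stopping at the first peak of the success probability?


After j Grover iterations the success probability is P(j) = sin^2((2j+1)*theta), where sin(theta) = sqrt(k/N).
N = 2^31 = 2147483648, k = 19
sin(theta) = sqrt(k/N) = 9.406149297e-05
theta = arcsin(sqrt(k/N)) = 9.40614931e-05 rad
P(j) reaches its first maximum when (2j+1)*theta is as close as possible to pi/2, i.e. j = round(pi/(4*theta) - 1/2).
pi/(4*theta) - 1/2 = 8349.3373
(For comparison, the common estimate pi/4 * sqrt(N/k) = 8349.8373; the exact maximiser is used here.)
Optimal iterations = 8349

8349


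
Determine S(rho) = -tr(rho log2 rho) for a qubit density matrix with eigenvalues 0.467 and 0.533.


S = -p*log2(p) - (1-p)*log2(1-p)
p = 0.4670, 1-p = 0.5330
= -0.4670 * log2(0.4670) - 0.5330 * log2(0.5330)
= -(-0.5130) - (-0.4839)
= 0.9969

0.9969


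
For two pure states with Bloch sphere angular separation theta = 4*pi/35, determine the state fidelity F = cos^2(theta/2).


For states separated by angle theta on Bloch sphere:
F = cos^2(theta/2)
theta = 4*pi/35 = 0.3590
theta/2 = 0.1795
cos(theta/2) = 0.9839
F = 0.9681

0.9681


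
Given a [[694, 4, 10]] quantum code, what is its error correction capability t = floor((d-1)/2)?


Code parameters: [[694, 4, 10]], distance d = 10.
Number of correctable errors = floor((d-1)/2)
= floor((10 - 1)/2)
= floor(9/2)
= 4

4


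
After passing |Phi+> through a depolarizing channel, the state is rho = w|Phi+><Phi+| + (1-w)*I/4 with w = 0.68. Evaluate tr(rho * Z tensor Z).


|Phi+> = (|00> + |11>)/sqrt(2)
For the pure Bell state, <Z_A Z_B> = +1 (Bell-state Pauli correlator).
The maximally-mixed part I/4 has tr(I/4 * P tensor P) = 0 for any traceless Pauli P.
So <Z_A Z_B>_rho = w * (+1) + (1 - w) * 0
= 0.68 * (+1)
= 0.6800

0.6800


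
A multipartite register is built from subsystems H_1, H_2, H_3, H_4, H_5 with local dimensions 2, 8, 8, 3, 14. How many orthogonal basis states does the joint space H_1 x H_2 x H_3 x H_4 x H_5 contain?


dim(H_1 x H_2 x H_3 x H_4 x H_5) = 2 * 8 * 8 * 3 * 14
= 16 * 8 * 3 * 14
= 128 * 3 * 14
= 384 * 14
= 5376

5376


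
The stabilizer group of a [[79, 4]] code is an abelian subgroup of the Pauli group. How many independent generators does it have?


For an [[n,k]] stabilizer code:
Number of stabilizer generators = n - k
= 79 - 4
= 75

75


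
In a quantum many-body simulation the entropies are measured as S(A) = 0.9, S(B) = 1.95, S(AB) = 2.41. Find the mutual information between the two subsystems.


I(A:B) = S(A) + S(B) - S(AB)
= 0.9 + 1.95 - 2.41
= 0.4400

0.4400


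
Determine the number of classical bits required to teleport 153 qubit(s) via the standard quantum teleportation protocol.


Quantum teleportation requires 2 classical bits per qubit teleported.
153 qubit(s) -> 2 * 153 = 306 classical bits

306


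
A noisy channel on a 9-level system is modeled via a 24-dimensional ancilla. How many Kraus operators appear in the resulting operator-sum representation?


Tracing out the environment in an orthonormal basis {|i>_E} gives Kraus operators K_i = <i|_E U |0>_E.
Number of Kraus operators = dim(H_env) = d_env
= 24

24


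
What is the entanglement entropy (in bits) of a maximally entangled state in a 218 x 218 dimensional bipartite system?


For a maximally entangled state in d x d:
S = log2(d) = log2(218)
= 7.7682

7.7682


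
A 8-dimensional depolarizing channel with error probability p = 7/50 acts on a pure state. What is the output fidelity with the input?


F = (1-p) + p/d
= (1 - 0.1400) + 0.1400/8
= 0.8600 + 0.0175
= 0.8775

0.8775


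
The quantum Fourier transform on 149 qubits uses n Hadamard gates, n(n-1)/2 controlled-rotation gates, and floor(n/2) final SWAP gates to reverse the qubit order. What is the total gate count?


Hadamard gates: 149
Controlled rotations: n*(n-1)/2 = 149*148/2 = 11026
SWAP gates: floor(n/2) = floor(149/2) = 74
Total = 149 + 11026 + 74
= 11249

11249


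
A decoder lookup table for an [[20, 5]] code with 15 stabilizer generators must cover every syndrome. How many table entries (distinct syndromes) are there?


Each stabilizer generator gives a binary (+1 or -1) measurement outcome.
With 15 independent generators:
Total syndromes = 2^15
= 32768

32768


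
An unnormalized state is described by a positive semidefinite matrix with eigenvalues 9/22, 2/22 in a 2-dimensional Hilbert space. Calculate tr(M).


tr(M) = sum of eigenvalues
= 9/22 + 2/22
= 11/22
= 0.5000

0.5000


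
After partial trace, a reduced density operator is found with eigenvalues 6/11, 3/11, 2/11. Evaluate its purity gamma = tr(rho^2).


tr(rho^2) = sum of eigenvalues squared
= (6/11)^2 + (3/11)^2 + (2/11)^2
= (36 + 9 + 4) / 121
= 49/121
= 0.4050

0.4050


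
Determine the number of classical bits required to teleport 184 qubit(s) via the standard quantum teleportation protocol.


Quantum teleportation requires 2 classical bits per qubit teleported.
184 qubit(s) -> 2 * 184 = 368 classical bits

368


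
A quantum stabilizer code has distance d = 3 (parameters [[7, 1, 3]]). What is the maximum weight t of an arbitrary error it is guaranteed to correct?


Code parameters: [[7, 1, 3]], distance d = 3.
Number of correctable errors = floor((d-1)/2)
= floor((3 - 1)/2)
= floor(2/2)
= 1

1


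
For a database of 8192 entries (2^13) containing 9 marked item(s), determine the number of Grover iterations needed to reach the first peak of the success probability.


After j Grover iterations the success probability is P(j) = sin^2((2j+1)*theta), where sin(theta) = sqrt(k/N).
N = 2^13 = 8192, k = 9
sin(theta) = sqrt(k/N) = 0.03314563037
theta = arcsin(sqrt(k/N)) = 0.03315170252 rad
P(j) reaches its first maximum when (2j+1)*theta is as close as possible to pi/2, i.e. j = round(pi/(4*theta) - 1/2).
pi/(4*theta) - 1/2 = 23.1910
(For comparison, the common estimate pi/4 * sqrt(N/k) = 23.6954; the exact maximiser is used here.)
Optimal iterations = 23

23


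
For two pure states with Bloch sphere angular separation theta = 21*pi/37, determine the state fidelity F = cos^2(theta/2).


For states separated by angle theta on Bloch sphere:
F = cos^2(theta/2)
theta = 21*pi/37 = 1.7831
theta/2 = 0.8915
cos(theta/2) = 0.6282
F = 0.3947

0.3947


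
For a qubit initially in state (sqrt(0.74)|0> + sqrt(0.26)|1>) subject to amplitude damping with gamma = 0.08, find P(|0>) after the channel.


For amplitude damping with parameter gamma on state sqrt(a)|0> + sqrt(b)|1>:
alpha^2 = 0.74, beta^2 = 0.26
P(|0>) = alpha^2 + gamma * beta^2
= 0.74 + 0.08 * 0.26
= 0.74 + 0.0208
= 0.7608

0.7608


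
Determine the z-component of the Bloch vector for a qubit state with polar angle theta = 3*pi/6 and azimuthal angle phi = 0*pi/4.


theta = 1.5708, phi = 0.0000
r_z = cos(theta) = 0.0000

0.0000


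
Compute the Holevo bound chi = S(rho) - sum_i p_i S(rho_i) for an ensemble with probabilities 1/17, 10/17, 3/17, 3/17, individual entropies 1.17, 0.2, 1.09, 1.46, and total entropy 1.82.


chi = S(rho) - sum_i p_i * S(rho_i)
Weighted entropy = 1/17 * 1.17 + 10/17 * 0.2 + 3/17 * 1.09 + 3/17 * 1.46
= 0.6365
chi = 1.82 - 0.6365
= 1.1835

1.1835


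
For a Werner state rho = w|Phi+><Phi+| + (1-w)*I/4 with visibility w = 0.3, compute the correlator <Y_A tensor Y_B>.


|Phi+> = (|00> + |11>)/sqrt(2)
For the pure Bell state, <Y_A Y_B> = -1 (Bell-state Pauli correlator).
The maximally-mixed part I/4 has tr(I/4 * P tensor P) = 0 for any traceless Pauli P.
So <Y_A Y_B>_rho = w * (-1) + (1 - w) * 0
= 0.3 * (-1)
= -0.3000

-0.3000


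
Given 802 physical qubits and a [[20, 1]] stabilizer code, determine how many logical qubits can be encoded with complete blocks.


Each code block uses 20 physical qubits for 1 logical qubit(s).
Number of complete blocks = floor(802 / 20) = 40
Logical qubits = 40 * 1
= 40

40


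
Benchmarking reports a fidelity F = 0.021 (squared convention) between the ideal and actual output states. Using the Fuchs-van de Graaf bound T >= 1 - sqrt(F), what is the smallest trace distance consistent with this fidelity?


Fuchs-van de Graaf (squared-fidelity convention): 1 - sqrt(F) <= T <= sqrt(1 - F).
Lower bound: T >= 1 - sqrt(F)
sqrt(F) = sqrt(0.021) = 0.1449
T >= 1 - 0.1449
T >= 0.8551

0.8551


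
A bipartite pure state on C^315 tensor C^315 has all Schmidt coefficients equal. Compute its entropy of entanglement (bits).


For a maximally entangled state in d x d:
S = log2(d) = log2(315)
= 8.2992

8.2992


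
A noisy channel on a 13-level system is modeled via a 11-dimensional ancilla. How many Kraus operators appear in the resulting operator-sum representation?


Tracing out the environment in an orthonormal basis {|i>_E} gives Kraus operators K_i = <i|_E U |0>_E.
Number of Kraus operators = dim(H_env) = d_env
= 11

11


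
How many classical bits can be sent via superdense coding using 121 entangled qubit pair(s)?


Superdense coding allows 2 classical bits per shared entangled pair.
121 pair(s) -> 2 * 121 = 242 classical bits

242


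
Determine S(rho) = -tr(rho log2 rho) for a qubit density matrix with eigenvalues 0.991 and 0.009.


S = -p*log2(p) - (1-p)*log2(1-p)
p = 0.9910, 1-p = 0.0090
= -0.9910 * log2(0.9910) - 0.0090 * log2(0.0090)
= -(-0.0129) - (-0.0612)
= 0.0741

0.0741
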